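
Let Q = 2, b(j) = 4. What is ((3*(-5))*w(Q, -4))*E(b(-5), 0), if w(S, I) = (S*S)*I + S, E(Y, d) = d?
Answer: 0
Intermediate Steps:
w(S, I) = S + I*S² (w(S, I) = S²*I + S = I*S² + S = S + I*S²)
((3*(-5))*w(Q, -4))*E(b(-5), 0) = ((3*(-5))*(2*(1 - 4*2)))*0 = -30*(1 - 8)*0 = -30*(-7)*0 = -15*(-14)*0 = 210*0 = 0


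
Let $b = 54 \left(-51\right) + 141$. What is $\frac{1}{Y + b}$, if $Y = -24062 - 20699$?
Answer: $- \frac{1}{47374} \approx -2.1109 \cdot 10^{-5}$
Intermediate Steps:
$b = -2613$ ($b = -2754 + 141 = -2613$)
$Y = -44761$
$\frac{1}{Y + b} = \frac{1}{-44761 - 2613} = \frac{1}{-47374} = - \frac{1}{47374}$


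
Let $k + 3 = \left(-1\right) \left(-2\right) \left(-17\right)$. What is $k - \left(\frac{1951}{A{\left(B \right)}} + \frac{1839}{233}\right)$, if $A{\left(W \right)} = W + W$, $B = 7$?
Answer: $- \frac{601023}{3262} \approx -184.25$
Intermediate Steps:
$A{\left(W \right)} = 2 W$
$k = -37$ ($k = -3 + \left(-1\right) \left(-2\right) \left(-17\right) = -3 + 2 \left(-17\right) = -3 - 34 = -37$)
$k - \left(\frac{1951}{A{\left(B \right)}} + \frac{1839}{233}\right) = -37 - \left(\frac{1951}{2 \cdot 7} + \frac{1839}{233}\right) = -37 - \left(\frac{1951}{14} + 1839 \cdot \frac{1}{233}\right) = -37 - \left(1951 \cdot \frac{1}{14} + \frac{1839}{233}\right) = -37 - \left(\frac{1951}{14} + \frac{1839}{233}\right) = -37 - \frac{480329}{3262} = - \frac{601023}{3262}$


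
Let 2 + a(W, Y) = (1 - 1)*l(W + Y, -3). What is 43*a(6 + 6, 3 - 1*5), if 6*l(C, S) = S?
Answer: -86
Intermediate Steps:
l(C, S) = S/6
a(W, Y) = -2 (a(W, Y) = -2 + (1 - 1)*((1/6)*(-3)) = -2 + 0*(-1/2) = -2 + 0 = -2)
43*a(6 + 6, 3 - 1*5) = 43*(-2) = -86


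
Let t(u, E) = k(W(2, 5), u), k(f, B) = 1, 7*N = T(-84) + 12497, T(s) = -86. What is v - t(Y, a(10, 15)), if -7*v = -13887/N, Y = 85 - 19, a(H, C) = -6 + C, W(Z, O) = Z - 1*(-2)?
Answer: 164/1379 ≈ 0.11893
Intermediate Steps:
N = 1773 (N = (-86 + 12497)/7 = (⅐)*12411 = 1773)
W(Z, O) = 2 + Z (W(Z, O) = Z + 2 = 2 + Z)
Y = 66
t(u, E) = 1
v = 1543/1379 (v = -(-13887)/(7*1773) = -⅐*(-1543/197) = 1543/1379 ≈ 1.1189)
v - t(Y, a(10, 15)) = 1543/1379 - 1*1 = 1543/1379 - 1 = 164/1379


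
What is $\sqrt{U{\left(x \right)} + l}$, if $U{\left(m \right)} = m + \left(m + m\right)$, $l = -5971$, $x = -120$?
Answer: $i \sqrt{6331} \approx 79.568 i$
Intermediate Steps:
$U{\left(m \right)} = 3 m$ ($U{\left(m \right)} = m + 2 m = 3 m$)
$\sqrt{U{\left(x \right)} + l} = \sqrt{3 \left(-120\right) - 5971} = \sqrt{-360 - 5971} = \sqrt{-6331} = i \sqrt{6331}$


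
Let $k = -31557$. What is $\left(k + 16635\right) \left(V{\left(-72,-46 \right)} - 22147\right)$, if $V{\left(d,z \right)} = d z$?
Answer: $281055870$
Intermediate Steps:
$\left(k + 16635\right) \left(V{\left(-72,-46 \right)} - 22147\right) = \left(-31557 + 16635\right) \left(\left(-72\right) \left(-46\right) - 22147\right) = - 14922 \left(3312 - 22147\right) = \left(-14922\right) \left(-18835\right) = 281055870$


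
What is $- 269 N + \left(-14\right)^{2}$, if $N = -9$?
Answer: $2617$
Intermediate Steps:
$- 269 N + \left(-14\right)^{2} = \left(-269\right) \left(-9\right) + \left(-14\right)^{2} = 2421 + 196 = 2617$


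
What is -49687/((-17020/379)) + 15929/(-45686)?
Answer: 430029497649/388787860 ≈ 1106.1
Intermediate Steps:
-49687/((-17020/379)) + 15929/(-45686) = -49687/((-17020*1/379)) + 15929*(-1/45686) = -49687/(-17020/379) - 15929/45686 = -49687*(-379/17020) - 15929/45686 = 18831373/17020 - 15929/45686 = 430029497649/388787860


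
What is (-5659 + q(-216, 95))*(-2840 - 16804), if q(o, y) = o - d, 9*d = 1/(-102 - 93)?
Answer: 67513965952/585 ≈ 1.1541e+8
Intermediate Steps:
d = -1/1755 (d = 1/(9*(-102 - 93)) = (⅑)/(-195) = (⅑)*(-1/195) = -1/1755 ≈ -0.00056980)
q(o, y) = 1/1755 + o (q(o, y) = o - 1*(-1/1755) = o + 1/1755 = 1/1755 + o)
(-5659 + q(-216, 95))*(-2840 - 16804) = (-5659 + (1/1755 - 216))*(-2840 - 16804) = (-5659 - 379079/1755)*(-19644) = -10310624/1755*(-19644) = 67513965952/585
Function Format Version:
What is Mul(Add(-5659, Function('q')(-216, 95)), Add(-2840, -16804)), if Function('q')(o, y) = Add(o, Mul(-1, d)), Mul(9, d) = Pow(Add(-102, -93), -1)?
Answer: Rational(67513965952, 585) ≈ 1.1541e+8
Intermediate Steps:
d = Rational(-1, 1755) (d = Mul(Rational(1, 9), Pow(Add(-102, -93), -1)) = Mul(Rational(1, 9), Pow(-195, -1)) = Mul(Rational(1, 9), Rational(-1, 195)) = Rational(-1, 1755) ≈ -0.00056980)
Function('q')(o, y) = Add(Rational(1, 1755), o) (Function('q')(o, y) = Add(o, Mul(-1, Rational(-1, 1755))) = Add(o, Rational(1, 1755)) = Add(Rational(1, 1755), o))
Mul(Add(-5659, Function('q')(-216, 95)), Add(-2840, -16804)) = Mul(Add(-5659, Add(Rational(1, 1755), -216)), Add(-2840, -16804)) = Mul(Add(-5659, Rational(-379079, 1755)), -19644) = Mul(Rational(-10310624, 1755), -19644) = Rational(67513965952, 585)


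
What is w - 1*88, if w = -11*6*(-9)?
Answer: 506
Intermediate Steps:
w = 594 (w = -66*(-9) = 594)
w - 1*88 = 594 - 1*88 = 594 - 88 = 506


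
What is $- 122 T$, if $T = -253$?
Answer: $30866$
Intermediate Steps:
$- 122 T = \left(-122\right) \left(-253\right) = 30866$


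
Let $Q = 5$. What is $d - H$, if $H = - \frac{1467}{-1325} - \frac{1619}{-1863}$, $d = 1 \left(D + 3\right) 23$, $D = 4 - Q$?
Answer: $\frac{108671654}{2468475} \approx 44.024$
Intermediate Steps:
$D = -1$ ($D = 4 - 5 = -1$)
$d = 46$ ($d = 1 \left(-1 + 3\right) 23 = 1 \cdot 2 \cdot 23 = 2 \cdot 23 = 46$)
$H = \frac{4878196}{2468475}$ ($H = \left(-1467\right) \left(- \frac{1}{1325}\right) - - \frac{1619}{1863} = \frac{1467}{1325} + \frac{1619}{1863} = \frac{4878196}{2468475} \approx 1.9762$)
$d - H = 46 - \frac{4878196}{2468475} = \frac{108671654}{2468475}$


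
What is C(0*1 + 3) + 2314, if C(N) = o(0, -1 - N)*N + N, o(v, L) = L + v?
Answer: 2305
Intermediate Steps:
C(N) = N + N*(-1 - N) (C(N) = ((-1 - N) + 0)*N + N = (-1 - N)*N + N = N*(-1 - N) + N = N + N*(-1 - N))
C(0*1 + 3) + 2314 = -(0*1 + 3)**2 + 2314 = -(0 + 3)**2 + 2314 = -1*3**2 + 2314 = -1*9 + 2314 = -9 + 2314 = 2305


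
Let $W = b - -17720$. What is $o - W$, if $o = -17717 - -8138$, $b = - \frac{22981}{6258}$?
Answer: $- \frac{24402023}{894} \approx -27295.0$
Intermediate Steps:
$b = - \frac{3283}{894}$ ($b = \left(-22981\right) \frac{1}{6258} = - \frac{3283}{894} \approx -3.6723$)
$W = \frac{15838397}{894}$ ($W = - \frac{3283}{894} - -17720 = - \frac{3283}{894} + 17720 = \frac{15838397}{894} \approx 17716.0$)
$o = -9579$ ($o = -17717 + 8138 = -9579$)
$o - W = -9579 - \frac{15838397}{894} = - \frac{24402023}{894}$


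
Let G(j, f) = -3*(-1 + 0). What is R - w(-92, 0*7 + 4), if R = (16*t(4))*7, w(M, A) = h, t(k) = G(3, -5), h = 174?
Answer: 162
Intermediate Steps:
G(j, f) = 3 (G(j, f) = -3*(-1) = 3)
t(k) = 3
w(M, A) = 174
R = 336 (R = (16*3)*7 = 48*7 = 336)
R - w(-92, 0*7 + 4) = 336 - 1*174 = 336 - 174 = 162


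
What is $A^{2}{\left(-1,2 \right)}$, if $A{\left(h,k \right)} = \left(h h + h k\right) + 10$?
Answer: $81$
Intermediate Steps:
$A{\left(h,k \right)} = 10 + h^{2} + h k$ ($A{\left(h,k \right)} = \left(h^{2} + h k\right) + 10 = 10 + h^{2} + h k$)
$A^{2}{\left(-1,2 \right)} = \left(10 + \left(-1\right)^{2} - 2\right)^{2} = \left(10 + 1 - 2\right)^{2} = 9^{2} = 81$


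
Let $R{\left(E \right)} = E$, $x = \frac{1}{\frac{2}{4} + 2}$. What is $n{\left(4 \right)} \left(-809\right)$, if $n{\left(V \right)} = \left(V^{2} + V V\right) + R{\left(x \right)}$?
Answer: $- \frac{131058}{5} \approx -26212.0$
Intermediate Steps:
$x = \frac{2}{5}$ ($x = \frac{1}{2 \cdot \frac{1}{4} + 2} = \frac{1}{\frac{1}{2} + 2} = \frac{1}{\frac{5}{2}} = \frac{2}{5} \approx 0.4$)
$n{\left(V \right)} = \frac{2}{5} + 2 V^{2}$ ($n{\left(V \right)} = \left(V^{2} + V V\right) + \frac{2}{5} = \left(V^{2} + V^{2}\right) + \frac{2}{5} = 2 V^{2} + \frac{2}{5} = \frac{2}{5} + 2 V^{2}$)
$n{\left(4 \right)} \left(-809\right) = \left(\frac{2}{5} + 2 \cdot 4^{2}\right) \left(-809\right) = \left(\frac{2}{5} + 2 \cdot 16\right) \left(-809\right) = \left(\frac{2}{5} + 32\right) \left(-809\right) = \frac{162}{5} \left(-809\right) = - \frac{131058}{5}$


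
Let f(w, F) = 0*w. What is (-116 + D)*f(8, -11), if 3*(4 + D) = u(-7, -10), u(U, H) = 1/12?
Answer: 0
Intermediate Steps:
u(U, H) = 1/12
f(w, F) = 0
D = -143/36 (D = -4 + (⅓)*(1/12) = -4 + 1/36 = -143/36 ≈ -3.9722)
(-116 + D)*f(8, -11) = (-116 - 143/36)*0 = -4319/36*0 = 0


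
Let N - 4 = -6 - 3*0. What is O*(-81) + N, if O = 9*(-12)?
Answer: 8746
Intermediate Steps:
O = -108
N = -2 (N = 4 + (-6 - 3*0) = 4 + (-6 + 0) = 4 - 6 = -2)
O*(-81) + N = -108*(-81) - 2 = 8748 - 2 = 8746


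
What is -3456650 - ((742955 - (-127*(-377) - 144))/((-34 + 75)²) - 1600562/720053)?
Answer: -4184458496020388/1210409093 ≈ -3.4571e+6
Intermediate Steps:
-3456650 - ((742955 - (-127*(-377) - 144))/((-34 + 75)²) - 1600562/720053) = -3456650 - ((742955 - (47879 - 144))/(41²) - 1600562*1/720053) = -3456650 - ((742955 - 1*47735)/1681 - 1600562/720053) = -3456650 - ((742955 - 47735)*(1/1681) - 1600562/720053) = -3456650 - (695220*(1/1681) - 1600562/720053) = -3456650 - (695220/1681 - 1600562/720053) = -3456650 - 1*497904701938/1210409093 = -3456650 - 497904701938/1210409093 = -4184458496020388/1210409093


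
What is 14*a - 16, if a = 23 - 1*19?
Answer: 40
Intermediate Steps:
a = 4 (a = 23 - 19 = 4)
14*a - 16 = 14*4 - 16 = 56 - 16 = 40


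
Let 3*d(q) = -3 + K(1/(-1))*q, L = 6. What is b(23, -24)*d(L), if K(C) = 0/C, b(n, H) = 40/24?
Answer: -5/3 ≈ -1.6667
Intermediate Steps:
b(n, H) = 5/3 (b(n, H) = 40*(1/24) = 5/3)
K(C) = 0
d(q) = -1 (d(q) = (-3 + 0*q)/3 = (-3 + 0)/3 = (⅓)*(-3) = -1)
b(23, -24)*d(L) = (5/3)*(-1) = -5/3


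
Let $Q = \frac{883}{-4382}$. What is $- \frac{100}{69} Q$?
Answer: $\frac{44150}{151179} \approx 0.29204$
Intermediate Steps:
$Q = - \frac{883}{4382}$ ($Q = 883 \left(- \frac{1}{4382}\right) = - \frac{883}{4382} \approx -0.20151$)
$- \frac{100}{69} Q = - \frac{100}{69} \left(- \frac{883}{4382}\right) = \left(-100\right) \frac{1}{69} \left(- \frac{883}{4382}\right) = \left(- \frac{100}{69}\right) \left(- \frac{883}{4382}\right) = \frac{44150}{151179}$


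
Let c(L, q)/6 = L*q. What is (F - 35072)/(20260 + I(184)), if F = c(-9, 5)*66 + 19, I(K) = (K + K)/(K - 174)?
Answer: -264365/101484 ≈ -2.6050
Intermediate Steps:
I(K) = 2*K/(-174 + K) (I(K) = (2*K)/(-174 + K) = 2*K/(-174 + K))
c(L, q) = 6*L*q (c(L, q) = 6*(L*q) = 6*L*q)
F = -17801 (F = (6*(-9)*5)*66 + 19 = -270*66 + 19 = -17820 + 19 = -17801)
(F - 35072)/(20260 + I(184)) = (-17801 - 35072)/(20260 + 2*184/(-174 + 184)) = -52873/(20260 + 2*184/10) = -52873/(20260 + 2*184*(⅒)) = -52873/(20260 + 184/5) = -52873/101484/5 = -52873*5/101484 = -264365/101484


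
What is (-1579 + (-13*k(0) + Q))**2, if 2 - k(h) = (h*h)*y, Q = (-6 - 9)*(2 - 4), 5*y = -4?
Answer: 2480625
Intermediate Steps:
y = -4/5 (y = (1/5)*(-4) = -4/5 ≈ -0.80000)
Q = 30 (Q = -15*(-2) = 30)
k(h) = 2 + 4*h**2/5 (k(h) = 2 - h*h*(-4)/5 = 2 - h**2*(-4)/5 = 2 - (-4)*h**2/5 = 2 + 4*h**2/5)
(-1579 + (-13*k(0) + Q))**2 = (-1579 + (-13*(2 + (4/5)*0**2) + 30))**2 = (-1579 + (-13*(2 + (4/5)*0) + 30))**2 = (-1579 + (-13*(2 + 0) + 30))**2 = (-1579 + (-13*2 + 30))**2 = (-1579 + (-26 + 30))**2 = (-1579 + 4)**2 = (-1575)**2 = 2480625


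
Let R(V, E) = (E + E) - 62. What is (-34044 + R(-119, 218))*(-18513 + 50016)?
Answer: -1060706010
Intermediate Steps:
R(V, E) = -62 + 2*E (R(V, E) = 2*E - 62 = -62 + 2*E)
(-34044 + R(-119, 218))*(-18513 + 50016) = (-34044 + (-62 + 2*218))*(-18513 + 50016) = (-34044 + (-62 + 436))*31503 = (-34044 + 374)*31503 = -33670*31503 = -1060706010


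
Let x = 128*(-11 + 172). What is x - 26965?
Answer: -6357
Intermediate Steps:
x = 20608 (x = 128*161 = 20608)
x - 26965 = 20608 - 26965 = -6357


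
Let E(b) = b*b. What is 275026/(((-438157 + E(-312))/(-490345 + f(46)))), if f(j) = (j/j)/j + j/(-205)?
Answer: 635853959805893/1606933295 ≈ 3.9569e+5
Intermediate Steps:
E(b) = b²
f(j) = 1/j - j/205 (f(j) = 1/j + j*(-1/205) = 1/j - j/205)
275026/(((-438157 + E(-312))/(-490345 + f(46)))) = 275026/(((-438157 + (-312)²)/(-490345 + (1/46 - 1/205*46)))) = 275026/(((-438157 + 97344)/(-490345 + (1/46 - 46/205)))) = 275026/((-340813/(-490345 - 1911/9430))) = 275026/((-340813/(-4623955261/9430))) = 275026/((-340813*(-9430/4623955261))) = 275026/(3213866590/4623955261) = 275026*(4623955261/3213866590) = 635853959805893/1606933295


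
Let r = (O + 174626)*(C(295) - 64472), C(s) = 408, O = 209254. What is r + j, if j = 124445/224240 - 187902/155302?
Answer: -85644538014032938069/3482492048 ≈ -2.4593e+10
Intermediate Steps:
r = -24592888320 (r = (209254 + 174626)*(408 - 64472) = 383880*(-64064) = -24592888320)
j = -2280858709/3482492048 (j = 124445*(1/224240) - 187902*1/155302 = 24889/44848 - 93951/77651 = -2280858709/3482492048 ≈ -0.65495)
r + j = -24592888320 - 2280858709/3482492048 = -85644538014032938069/3482492048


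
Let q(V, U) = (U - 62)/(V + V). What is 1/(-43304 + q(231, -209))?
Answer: -462/20006719 ≈ -2.3092e-5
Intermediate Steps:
q(V, U) = (-62 + U)/(2*V) (q(V, U) = (-62 + U)/((2*V)) = (-62 + U)*(1/(2*V)) = (-62 + U)/(2*V))
1/(-43304 + q(231, -209)) = 1/(-43304 + (1/2)*(-62 - 209)/231) = 1/(-43304 + (1/2)*(1/231)*(-271)) = 1/(-43304 - 271/462) = 1/(-20006719/462) = -462/20006719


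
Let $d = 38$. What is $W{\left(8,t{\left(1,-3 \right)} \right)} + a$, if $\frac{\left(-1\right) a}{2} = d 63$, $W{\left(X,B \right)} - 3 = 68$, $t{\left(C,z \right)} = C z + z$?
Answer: $-4717$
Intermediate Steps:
$t{\left(C,z \right)} = z + C z$
$W{\left(X,B \right)} = 71$ ($W{\left(X,B \right)} = 3 + 68 = 71$)
$a = -4788$ ($a = - 2 \cdot 38 \cdot 63 = \left(-2\right) 2394 = -4788$)
$W{\left(8,t{\left(1,-3 \right)} \right)} + a = 71 - 4788 = -4717$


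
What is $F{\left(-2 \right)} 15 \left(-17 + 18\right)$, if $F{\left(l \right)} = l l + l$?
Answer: $30$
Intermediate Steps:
$F{\left(l \right)} = l + l^{2}$ ($F{\left(l \right)} = l^{2} + l = l + l^{2}$)
$F{\left(-2 \right)} 15 \left(-17 + 18\right) = - 2 \left(1 - 2\right) 15 \left(-17 + 18\right) = \left(-2\right) \left(-1\right) 15 \cdot 1 = 2 \cdot 15 \cdot 1 = 30 \cdot 1 = 30$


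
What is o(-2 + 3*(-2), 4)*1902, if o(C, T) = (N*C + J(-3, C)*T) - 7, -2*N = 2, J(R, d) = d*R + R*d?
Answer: 367086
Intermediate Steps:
J(R, d) = 2*R*d (J(R, d) = R*d + R*d = 2*R*d)
N = -1 (N = -1/2*2 = -1)
o(C, T) = -7 - C - 6*C*T (o(C, T) = (-C + (2*(-3)*C)*T) - 7 = (-C + (-6*C)*T) - 7 = (-C - 6*C*T) - 7 = -7 - C - 6*C*T)
o(-2 + 3*(-2), 4)*1902 = (-7 - (-2 + 3*(-2)) - 6*(-2 + 3*(-2))*4)*1902 = (-7 - (-2 - 6) - 6*(-2 - 6)*4)*1902 = (-7 - 1*(-8) - 6*(-8)*4)*1902 = (-7 + 8 + 192)*1902 = 193*1902 = 367086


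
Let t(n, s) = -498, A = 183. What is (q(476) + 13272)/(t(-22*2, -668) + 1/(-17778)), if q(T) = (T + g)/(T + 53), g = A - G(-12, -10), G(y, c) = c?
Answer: -124829240346/4683472405 ≈ -26.653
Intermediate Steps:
g = 193 (g = 183 - 1*(-10) = 183 + 10 = 193)
q(T) = (193 + T)/(53 + T) (q(T) = (T + 193)/(T + 53) = (193 + T)/(53 + T))
(q(476) + 13272)/(t(-22*2, -668) + 1/(-17778)) = ((193 + 476)/(53 + 476) + 13272)/(-498 + 1/(-17778)) = (669/529 + 13272)/(-498 - 1/17778) = ((1/529)*669 + 13272)/(-8853445/17778) = (669/529 + 13272)*(-17778/8853445) = (7021557/529)*(-17778/8853445) = -124829240346/4683472405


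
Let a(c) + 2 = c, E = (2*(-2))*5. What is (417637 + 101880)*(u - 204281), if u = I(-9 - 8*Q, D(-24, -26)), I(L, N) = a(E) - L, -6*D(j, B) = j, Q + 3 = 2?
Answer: -106138362134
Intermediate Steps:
E = -20 (E = -4*5 = -20)
Q = -1 (Q = -3 + 2 = -1)
a(c) = -2 + c
D(j, B) = -j/6
I(L, N) = -22 - L (I(L, N) = (-2 - 20) - L = -22 - L)
u = -21 (u = -22 - (-9 - 8*(-1)) = -22 - (-9 + 8) = -22 - 1*(-1) = -22 + 1 = -21)
(417637 + 101880)*(u - 204281) = (417637 + 101880)*(-21 - 204281) = 519517*(-204302) = -106138362134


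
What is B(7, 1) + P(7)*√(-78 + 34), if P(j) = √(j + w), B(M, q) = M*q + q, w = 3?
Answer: 8 + 2*I*√110 ≈ 8.0 + 20.976*I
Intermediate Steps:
B(M, q) = q + M*q
P(j) = √(3 + j) (P(j) = √(j + 3) = √(3 + j))
B(7, 1) + P(7)*√(-78 + 34) = 1*(1 + 7) + √(3 + 7)*√(-78 + 34) = 1*8 + √10*√(-44) = 8 + √10*(2*I*√11) = 8 + 2*I*√110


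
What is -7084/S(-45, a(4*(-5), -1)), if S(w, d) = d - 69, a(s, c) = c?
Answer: 506/5 ≈ 101.20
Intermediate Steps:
S(w, d) = -69 + d
-7084/S(-45, a(4*(-5), -1)) = -7084/(-69 - 1) = -7084/(-70) = -7084*(-1/70) = 506/5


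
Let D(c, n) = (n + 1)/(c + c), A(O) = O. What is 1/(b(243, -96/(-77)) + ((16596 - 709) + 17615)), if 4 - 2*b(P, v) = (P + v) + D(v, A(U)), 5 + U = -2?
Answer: 4928/164511817 ≈ 2.9955e-5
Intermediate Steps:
U = -7 (U = -5 - 2 = -7)
D(c, n) = (1 + n)/(2*c) (D(c, n) = (1 + n)/((2*c)) = (1 + n)*(1/(2*c)) = (1 + n)/(2*c))
b(P, v) = 2 - P/2 - v/2 + 3/(2*v) (b(P, v) = 2 - ((P + v) + (1 - 7)/(2*v))/2 = 2 - ((P + v) + (1/2)*(-6)/v)/2 = 2 - ((P + v) - 3/v)/2 = 2 - (P + v - 3/v)/2 = 2 + (-P/2 - v/2 + 3/(2*v)) = 2 - P/2 - v/2 + 3/(2*v))
1/(b(243, -96/(-77)) + ((16596 - 709) + 17615)) = 1/((3 + (-96/(-77))*(4 - 1*243 - (-96)/(-77)))/(2*((-96/(-77)))) + ((16596 - 709) + 17615)) = 1/((3 + (-96*(-1/77))*(4 - 243 - (-96)*(-1)/77))/(2*((-96*(-1/77)))) + (15887 + 17615)) = 1/((3 + 96*(4 - 243 - 1*96/77)/77)/(2*(96/77)) + 33502) = 1/((1/2)*(77/96)*(3 + 96*(4 - 243 - 96/77)/77) + 33502) = 1/((1/2)*(77/96)*(3 + (96/77)*(-18499/77)) + 33502) = 1/((1/2)*(77/96)*(3 - 1775904/5929) + 33502) = 1/((1/2)*(77/96)*(-1758117/5929) + 33502) = 1/(-586039/4928 + 33502) = 1/(164511817/4928) = 4928/164511817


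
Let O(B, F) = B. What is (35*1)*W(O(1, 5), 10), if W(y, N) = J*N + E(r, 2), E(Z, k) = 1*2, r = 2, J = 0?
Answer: 70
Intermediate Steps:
E(Z, k) = 2
W(y, N) = 2 (W(y, N) = 0*N + 2 = 0 + 2 = 2)
(35*1)*W(O(1, 5), 10) = (35*1)*2 = 35*2 = 70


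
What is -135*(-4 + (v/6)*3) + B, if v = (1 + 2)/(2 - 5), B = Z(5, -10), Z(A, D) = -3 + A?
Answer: 1219/2 ≈ 609.50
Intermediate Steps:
B = 2 (B = -3 + 5 = 2)
v = -1 (v = 3/(-3) = 3*(-⅓) = -1)
-135*(-4 + (v/6)*3) + B = -135*(-4 - 1/6*3) + 2 = -135*(-4 - 1*⅙*3) + 2 = -135*(-4 - ⅙*3) + 2 = -135*(-4 - ½) + 2 = -135*(-9/2) + 2 = 1215/2 + 2 = 1219/2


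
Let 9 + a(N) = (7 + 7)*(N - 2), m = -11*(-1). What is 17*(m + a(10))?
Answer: 1938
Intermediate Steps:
m = 11
a(N) = -37 + 14*N (a(N) = -9 + (7 + 7)*(N - 2) = -9 + 14*(-2 + N) = -9 + (-28 + 14*N) = -37 + 14*N)
17*(m + a(10)) = 17*(11 + (-37 + 14*10)) = 17*(11 + (-37 + 140)) = 17*(11 + 103) = 17*114 = 1938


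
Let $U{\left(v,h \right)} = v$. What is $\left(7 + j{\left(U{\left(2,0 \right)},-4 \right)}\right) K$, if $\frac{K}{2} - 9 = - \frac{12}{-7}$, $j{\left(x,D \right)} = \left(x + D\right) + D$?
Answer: $\frac{150}{7} \approx 21.429$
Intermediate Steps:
$j{\left(x,D \right)} = x + 2 D$ ($j{\left(x,D \right)} = \left(D + x\right) + D = x + 2 D$)
$K = \frac{150}{7}$ ($K = 18 + 2 \left(- \frac{12}{-7}\right) = 18 + 2 \left(\left(-12\right) \left(- \frac{1}{7}\right)\right) = 18 + 2 \cdot \frac{12}{7} = 18 + \frac{24}{7} = \frac{150}{7} \approx 21.429$)
$\left(7 + j{\left(U{\left(2,0 \right)},-4 \right)}\right) K = \left(7 + \left(2 + 2 \left(-4\right)\right)\right) \frac{150}{7} = \left(7 + \left(2 - 8\right)\right) \frac{150}{7} = \left(7 - 6\right) \frac{150}{7} = 1 \cdot \frac{150}{7} = \frac{150}{7}$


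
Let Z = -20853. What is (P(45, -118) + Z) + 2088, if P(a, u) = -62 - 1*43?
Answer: -18870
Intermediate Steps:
P(a, u) = -105 (P(a, u) = -62 - 43 = -105)
(P(45, -118) + Z) + 2088 = (-105 - 20853) + 2088 = -20958 + 2088 = -18870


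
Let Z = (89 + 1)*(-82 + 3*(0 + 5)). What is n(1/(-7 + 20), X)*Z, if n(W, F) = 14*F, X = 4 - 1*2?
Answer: -168840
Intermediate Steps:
X = 2 (X = 4 - 2 = 2)
Z = -6030 (Z = 90*(-82 + 3*5) = 90*(-82 + 15) = 90*(-67) = -6030)
n(1/(-7 + 20), X)*Z = (14*2)*(-6030) = 28*(-6030) = -168840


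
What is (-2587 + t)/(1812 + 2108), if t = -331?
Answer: -1459/1960 ≈ -0.74439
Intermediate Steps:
(-2587 + t)/(1812 + 2108) = (-2587 - 331)/(1812 + 2108) = -2918/3920 = -2918*1/3920 = -1459/1960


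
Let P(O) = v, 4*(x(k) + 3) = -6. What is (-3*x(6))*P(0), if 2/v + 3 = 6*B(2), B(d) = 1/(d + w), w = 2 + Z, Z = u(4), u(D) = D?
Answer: -12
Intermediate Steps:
x(k) = -9/2 (x(k) = -3 + (¼)*(-6) = -3 - 3/2 = -9/2)
Z = 4
w = 6 (w = 2 + 4 = 6)
B(d) = 1/(6 + d) (B(d) = 1/(d + 6) = 1/(6 + d))
v = -8/9 (v = 2/(-3 + 6/(6 + 2)) = 2/(-3 + 6/8) = 2/(-3 + 6*(⅛)) = 2/(-3 + ¾) = 2/(-9/4) = 2*(-4/9) = -8/9 ≈ -0.88889)
P(O) = -8/9
(-3*x(6))*P(0) = -3*(-9/2)*(-8/9) = (27/2)*(-8/9) = -12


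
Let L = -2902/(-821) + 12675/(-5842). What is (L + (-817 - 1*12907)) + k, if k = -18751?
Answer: -155752710641/4796282 ≈ -32474.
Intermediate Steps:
L = 6547309/4796282 (L = -2902*(-1/821) + 12675*(-1/5842) = 2902/821 - 12675/5842 = 6547309/4796282 ≈ 1.3651)
(L + (-817 - 1*12907)) + k = (6547309/4796282 + (-817 - 1*12907)) - 18751 = (6547309/4796282 + (-817 - 12907)) - 18751 = (6547309/4796282 - 13724) - 18751 = -65817626859/4796282 - 18751 = -155752710641/4796282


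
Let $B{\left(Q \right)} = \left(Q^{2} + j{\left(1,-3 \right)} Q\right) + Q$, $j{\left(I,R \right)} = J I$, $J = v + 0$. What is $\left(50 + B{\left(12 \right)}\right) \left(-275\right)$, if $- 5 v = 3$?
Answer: $-54670$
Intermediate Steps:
$v = - \frac{3}{5}$ ($v = \left(- \frac{1}{5}\right) 3 = - \frac{3}{5} \approx -0.6$)
$J = - \frac{3}{5}$ ($J = - \frac{3}{5} + 0 = - \frac{3}{5} \approx -0.6$)
$j{\left(I,R \right)} = - \frac{3 I}{5}$
$B{\left(Q \right)} = Q^{2} + \frac{2 Q}{5}$ ($B{\left(Q \right)} = \left(Q^{2} + \left(- \frac{3}{5}\right) 1 Q\right) + Q = \left(Q^{2} - \frac{3 Q}{5}\right) + Q = Q^{2} + \frac{2 Q}{5}$)
$\left(50 + B{\left(12 \right)}\right) \left(-275\right) = \left(50 + \frac{1}{5} \cdot 12 \left(2 + 5 \cdot 12\right)\right) \left(-275\right) = \left(50 + \frac{1}{5} \cdot 12 \left(2 + 60\right)\right) \left(-275\right) = \left(50 + \frac{1}{5} \cdot 12 \cdot 62\right) \left(-275\right) = \left(50 + \frac{744}{5}\right) \left(-275\right) = \frac{994}{5} \left(-275\right) = -54670$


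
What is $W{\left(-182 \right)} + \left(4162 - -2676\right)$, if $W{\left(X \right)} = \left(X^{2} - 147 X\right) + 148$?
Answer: $66864$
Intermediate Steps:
$W{\left(X \right)} = 148 + X^{2} - 147 X$
$W{\left(-182 \right)} + \left(4162 - -2676\right) = \left(148 + \left(-182\right)^{2} - -26754\right) + \left(4162 - -2676\right) = \left(148 + 33124 + 26754\right) + \left(4162 + 2676\right) = 60026 + 6838 = 66864$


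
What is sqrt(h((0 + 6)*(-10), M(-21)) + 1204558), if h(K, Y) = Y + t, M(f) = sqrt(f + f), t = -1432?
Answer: sqrt(1203126 + I*sqrt(42)) ≈ 1096.9 + 0.003*I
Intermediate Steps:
M(f) = sqrt(2)*sqrt(f) (M(f) = sqrt(2*f) = sqrt(2)*sqrt(f))
h(K, Y) = -1432 + Y (h(K, Y) = Y - 1432 = -1432 + Y)
sqrt(h((0 + 6)*(-10), M(-21)) + 1204558) = sqrt((-1432 + sqrt(2)*sqrt(-21)) + 1204558) = sqrt((-1432 + sqrt(2)*(I*sqrt(21))) + 1204558) = sqrt((-1432 + I*sqrt(42)) + 1204558) = sqrt(1203126 + I*sqrt(42))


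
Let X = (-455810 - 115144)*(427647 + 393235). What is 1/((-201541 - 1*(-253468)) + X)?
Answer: -1/468685809501 ≈ -2.1336e-12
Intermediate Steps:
X = -468685861428 (X = -570954*820882 = -468685861428)
1/((-201541 - 1*(-253468)) + X) = 1/((-201541 - 1*(-253468)) - 468685861428) = 1/((-201541 + 253468) - 468685861428) = 1/(51927 - 468685861428) = 1/(-468685809501) = -1/468685809501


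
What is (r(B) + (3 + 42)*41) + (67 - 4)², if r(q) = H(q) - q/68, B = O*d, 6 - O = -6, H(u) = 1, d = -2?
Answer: 98861/17 ≈ 5815.4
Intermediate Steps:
O = 12 (O = 6 - 1*(-6) = 6 + 6 = 12)
B = -24 (B = 12*(-2) = -24)
r(q) = 1 - q/68
(r(B) + (3 + 42)*41) + (67 - 4)² = ((1 - 1/68*(-24)) + (3 + 42)*41) + (67 - 4)² = ((1 + 6/17) + 45*41) + 63² = (23/17 + 1845) + 3969 = 31388/17 + 3969 = 98861/17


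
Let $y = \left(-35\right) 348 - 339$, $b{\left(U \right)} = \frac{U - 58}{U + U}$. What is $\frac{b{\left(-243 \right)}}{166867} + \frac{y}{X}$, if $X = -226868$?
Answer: $\frac{507663081073}{9199198161108} \approx 0.055186$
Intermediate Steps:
$b{\left(U \right)} = \frac{-58 + U}{2 U}$
$y = -12519$ ($y = -12180 - 339 = -12519$)
$\frac{b{\left(-243 \right)}}{166867} + \frac{y}{X} = \frac{\frac{1}{2} \frac{1}{-243} \left(-58 - 243\right)}{166867} - \frac{12519}{-226868} = \frac{1}{2} \left(- \frac{1}{243}\right) \left(-301\right) \frac{1}{166867} - - \frac{12519}{226868} = \frac{301}{486} \cdot \frac{1}{166867} + \frac{12519}{226868} = \frac{301}{81097362} + \frac{12519}{226868} = \frac{507663081073}{9199198161108}$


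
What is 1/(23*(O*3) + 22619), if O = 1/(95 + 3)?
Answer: 98/2216731 ≈ 4.4209e-5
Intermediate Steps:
O = 1/98 ≈ 0.010204
1/(23*(O*3) + 22619) = 1/(23*((1/98)*3) + 22619) = 1/(23*(3/98) + 22619) = 1/(69/98 + 22619) = 1/(2216731/98) = 98/2216731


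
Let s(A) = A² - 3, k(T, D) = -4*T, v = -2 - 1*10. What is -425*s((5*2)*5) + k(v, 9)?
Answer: -1061177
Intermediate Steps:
v = -12 (v = -2 - 10 = -12)
s(A) = -3 + A²
-425*s((5*2)*5) + k(v, 9) = -425*(-3 + ((5*2)*5)²) - 4*(-12) = -425*(-3 + (10*5)²) + 48 = -425*(-3 + 50²) + 48 = -425*(-3 + 2500) + 48 = -425*2497 + 48 = -1061225 + 48 = -1061177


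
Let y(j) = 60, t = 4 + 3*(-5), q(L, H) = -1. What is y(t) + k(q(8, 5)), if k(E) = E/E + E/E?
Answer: 62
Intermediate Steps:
k(E) = 2 (k(E) = 1 + 1 = 2)
t = -11 (t = 4 - 15 = -11)
y(t) + k(q(8, 5)) = 60 + 2 = 62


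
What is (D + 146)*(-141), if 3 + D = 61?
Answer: -28764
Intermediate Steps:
D = 58 (D = -3 + 61 = 58)
(D + 146)*(-141) = (58 + 146)*(-141) = 204*(-141) = -28764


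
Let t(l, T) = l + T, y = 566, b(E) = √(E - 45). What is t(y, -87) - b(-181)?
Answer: 479 - I*√226 ≈ 479.0 - 15.033*I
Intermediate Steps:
b(E) = √(-45 + E)
t(l, T) = T + l
t(y, -87) - b(-181) = (-87 + 566) - √(-45 - 181) = 479 - √(-226) = 479 - I*√226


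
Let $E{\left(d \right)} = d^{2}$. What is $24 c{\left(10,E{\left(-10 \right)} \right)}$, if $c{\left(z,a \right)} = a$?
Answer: $2400$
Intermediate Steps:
$24 c{\left(10,E{\left(-10 \right)} \right)} = 24 \left(-10\right)^{2} = 24 \cdot 100 = 2400$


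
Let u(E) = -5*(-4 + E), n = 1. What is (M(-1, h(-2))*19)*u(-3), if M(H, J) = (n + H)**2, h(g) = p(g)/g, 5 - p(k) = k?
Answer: 0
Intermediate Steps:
p(k) = 5 - k
h(g) = (5 - g)/g
u(E) = 20 - 5*E
M(H, J) = (1 + H)**2
(M(-1, h(-2))*19)*u(-3) = ((1 - 1)**2*19)*(20 - 5*(-3)) = (0**2*19)*(20 + 15) = (0*19)*35 = 0*35 = 0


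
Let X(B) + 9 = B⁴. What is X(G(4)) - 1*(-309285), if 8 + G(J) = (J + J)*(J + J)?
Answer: 10143772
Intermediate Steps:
G(J) = -8 + 4*J² (G(J) = -8 + (J + J)*(J + J) = -8 + (2*J)*(2*J) = -8 + 4*J²)
X(B) = -9 + B⁴
X(G(4)) - 1*(-309285) = (-9 + (-8 + 4*4²)⁴) - 1*(-309285) = (-9 + (-8 + 4*16)⁴) + 309285 = (-9 + (-8 + 64)⁴) + 309285 = (-9 + 56⁴) + 309285 = (-9 + 9834496) + 309285 = 9834487 + 309285 = 10143772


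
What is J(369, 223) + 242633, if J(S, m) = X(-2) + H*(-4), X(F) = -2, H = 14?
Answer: 242575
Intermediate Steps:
J(S, m) = -58 (J(S, m) = -2 + 14*(-4) = -2 - 56 = -58)
J(369, 223) + 242633 = -58 + 242633 = 242575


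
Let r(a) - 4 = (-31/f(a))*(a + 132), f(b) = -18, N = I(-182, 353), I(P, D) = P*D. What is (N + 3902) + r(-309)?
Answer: -363869/6 ≈ -60645.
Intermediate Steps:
I(P, D) = D*P
N = -64246 (N = 353*(-182) = -64246)
r(a) = 694/3 + 31*a/18 (r(a) = 4 + (-31/(-18))*(a + 132) = 4 + (-31*(-1/18))*(132 + a) = 4 + 31*(132 + a)/18 = 4 + (682/3 + 31*a/18) = 694/3 + 31*a/18)
(N + 3902) + r(-309) = (-64246 + 3902) + (694/3 + (31/18)*(-309)) = -60344 + (694/3 - 3193/6) = -60344 - 1805/6 = -363869/6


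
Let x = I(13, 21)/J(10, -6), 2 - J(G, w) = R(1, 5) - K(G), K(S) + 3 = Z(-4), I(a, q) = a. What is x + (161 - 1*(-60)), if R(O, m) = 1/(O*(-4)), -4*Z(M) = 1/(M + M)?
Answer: 4667/23 ≈ 202.91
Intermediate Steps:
Z(M) = -1/(8*M) (Z(M) = -1/(4*(M + M)) = -1/(2*M)/4 = -1/(8*M))
K(S) = -95/32 (K(S) = -3 - ⅛/(-4) = -3 - ⅛*(-¼) = -3 + 1/32 = -95/32)
R(O, m) = -1/(4*O) (R(O, m) = 1/(-4*O) = -1/(4*O))
J(G, w) = -23/32 (J(G, w) = 2 - (-¼/1 - 1*(-95/32)) = 2 - (-¼*1 + 95/32) = 2 - (-¼ + 95/32) = 2 - 1*87/32 = 2 - 87/32 = -23/32)
x = -416/23 (x = 13/(-23/32) = 13*(-32/23) = -416/23 ≈ -18.087)
x + (161 - 1*(-60)) = -416/23 + (161 - 1*(-60)) = -416/23 + (161 + 60) = -416/23 + 221 = 4667/23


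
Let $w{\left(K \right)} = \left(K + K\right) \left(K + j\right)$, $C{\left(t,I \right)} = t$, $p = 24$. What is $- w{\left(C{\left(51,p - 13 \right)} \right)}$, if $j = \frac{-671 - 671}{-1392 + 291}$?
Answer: $- \frac{1954762}{367} \approx -5326.3$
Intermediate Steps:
$j = \frac{1342}{1101}$ ($j = - \frac{1342}{-1101} = \left(-1342\right) \left(- \frac{1}{1101}\right) = \frac{1342}{1101} \approx 1.2189$)
$w{\left(K \right)} = 2 K \left(\frac{1342}{1101} + K\right)$ ($w{\left(K \right)} = \left(K + K\right) \left(K + \frac{1342}{1101}\right) = 2 K \left(\frac{1342}{1101} + K\right)$)
$- w{\left(C{\left(51,p - 13 \right)} \right)} = - \frac{2 \cdot 51 \left(1342 + 1101 \cdot 51\right)}{1101} = - \frac{2 \cdot 51 \left(1342 + 56151\right)}{1101} = - \frac{2 \cdot 51 \cdot 57493}{1101} = \left(-1\right) \frac{1954762}{367} = - \frac{1954762}{367}$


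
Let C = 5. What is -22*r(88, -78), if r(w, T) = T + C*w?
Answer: -7964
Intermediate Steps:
r(w, T) = T + 5*w
-22*r(88, -78) = -22*(-78 + 5*88) = -22*(-78 + 440) = -22*362 = -7964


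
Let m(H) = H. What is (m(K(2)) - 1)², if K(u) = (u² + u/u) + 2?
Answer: 36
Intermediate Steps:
K(u) = 3 + u² (K(u) = (u² + 1) + 2 = (1 + u²) + 2 = 3 + u²)
(m(K(2)) - 1)² = ((3 + 2²) - 1)² = ((3 + 4) - 1)² = (7 - 1)² = 6² = 36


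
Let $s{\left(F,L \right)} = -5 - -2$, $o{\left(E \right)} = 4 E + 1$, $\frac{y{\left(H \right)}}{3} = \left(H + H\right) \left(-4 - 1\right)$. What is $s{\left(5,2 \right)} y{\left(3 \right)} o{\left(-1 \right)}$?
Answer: $-810$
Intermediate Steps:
$y{\left(H \right)} = - 30 H$ ($y{\left(H \right)} = 3 \left(H + H\right) \left(-4 - 1\right) = 3 \cdot 2 H \left(-5\right) = 3 \left(- 10 H\right) = - 30 H$)
$o{\left(E \right)} = 1 + 4 E$
$s{\left(F,L \right)} = -3$ ($s{\left(F,L \right)} = -5 + 2 = -3$)
$s{\left(5,2 \right)} y{\left(3 \right)} o{\left(-1 \right)} = - 3 \left(\left(-30\right) 3\right) \left(1 + 4 \left(-1\right)\right) = \left(-3\right) \left(-90\right) \left(1 - 4\right) = 270 \left(-3\right) = -810$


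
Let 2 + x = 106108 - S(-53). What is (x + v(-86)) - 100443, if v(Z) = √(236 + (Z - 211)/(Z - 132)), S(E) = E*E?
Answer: 2854 + √11280410/218 ≈ 2869.4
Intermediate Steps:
S(E) = E²
x = 103297 (x = -2 + (106108 - 1*(-53)²) = -2 + (106108 - 1*2809) = -2 + (106108 - 2809) = -2 + 103299 = 103297)
v(Z) = √(236 + (-211 + Z)/(-132 + Z))
(x + v(-86)) - 100443 = (103297 + √79*√((-397 + 3*(-86))/(-132 - 86))) - 100443 = (103297 + √79*√((-397 - 258)/(-218))) - 100443 = (103297 + √79*√(-1/218*(-655))) - 100443 = (103297 + √79*√(655/218)) - 100443 = (103297 + √79*(√142790/218)) - 100443 = (103297 + √11280410/218) - 100443 = 2854 + √11280410/218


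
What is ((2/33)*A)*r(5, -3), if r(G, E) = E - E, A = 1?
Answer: 0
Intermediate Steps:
r(G, E) = 0
((2/33)*A)*r(5, -3) = ((2/33)*1)*0 = (2/33)*0 = 0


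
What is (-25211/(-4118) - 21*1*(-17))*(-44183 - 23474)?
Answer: -3488621221/142 ≈ -2.4568e+7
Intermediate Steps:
(-25211/(-4118) - 21*1*(-17))*(-44183 - 23474) = (-25211*(-1/4118) - 21*(-17))*(-67657) = (25211/4118 + 357)*(-67657) = (1495337/4118)*(-67657) = -3488621221/142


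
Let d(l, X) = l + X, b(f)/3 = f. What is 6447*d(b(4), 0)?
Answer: 77364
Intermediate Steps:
b(f) = 3*f
d(l, X) = X + l
6447*d(b(4), 0) = 6447*(0 + 3*4) = 6447*(0 + 12) = 6447*12 = 77364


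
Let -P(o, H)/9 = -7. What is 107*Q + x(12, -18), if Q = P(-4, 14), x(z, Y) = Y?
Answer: 6723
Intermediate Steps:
P(o, H) = 63 (P(o, H) = -9*(-7) = 63)
Q = 63
107*Q + x(12, -18) = 107*63 - 18 = 6741 - 18 = 6723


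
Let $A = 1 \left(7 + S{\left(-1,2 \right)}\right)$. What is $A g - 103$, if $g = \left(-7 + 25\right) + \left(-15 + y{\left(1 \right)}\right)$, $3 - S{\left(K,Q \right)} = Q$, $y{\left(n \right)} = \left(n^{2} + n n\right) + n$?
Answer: $-55$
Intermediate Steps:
$y{\left(n \right)} = n + 2 n^{2}$ ($y{\left(n \right)} = \left(n^{2} + n^{2}\right) + n = 2 n^{2} + n = n + 2 n^{2}$)
$S{\left(K,Q \right)} = 3 - Q$
$A = 8$ ($A = 1 \left(7 + \left(3 - 2\right)\right) = 1 \left(7 + 1\right) = 1 \cdot 8 = 8$)
$g = 6$ ($g = \left(-7 + 25\right) - \left(15 - \left(1 + 2 \cdot 1\right)\right) = 18 - \left(15 - \left(1 + 2\right)\right) = 18 + \left(-15 + 1 \cdot 3\right) = 18 + \left(-15 + 3\right) = 18 - 12 = 6$)
$A g - 103 = 8 \cdot 6 - 103 = 48 - 103 = -55$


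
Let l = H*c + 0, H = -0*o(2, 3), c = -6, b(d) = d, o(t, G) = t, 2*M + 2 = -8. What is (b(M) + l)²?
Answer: 25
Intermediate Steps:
M = -5 (M = -1 + (½)*(-8) = -1 - 4 = -5)
H = 0 (H = -0*2 = -1*0 = 0)
l = 0 (l = 0*(-6) + 0 = 0 + 0 = 0)
(b(M) + l)² = (-5 + 0)² = (-5)² = 25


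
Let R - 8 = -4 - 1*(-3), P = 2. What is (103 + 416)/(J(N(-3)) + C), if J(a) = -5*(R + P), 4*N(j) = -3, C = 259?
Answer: 519/214 ≈ 2.4252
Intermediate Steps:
N(j) = -¾ (N(j) = (¼)*(-3) = -¾)
R = 7 (R = 8 + (-4 - 1*(-3)) = 8 + (-4 + 3) = 8 - 1 = 7)
J(a) = -45 (J(a) = -5*(7 + 2) = -5*9 = -45)
(103 + 416)/(J(N(-3)) + C) = (103 + 416)/(-45 + 259) = 519/214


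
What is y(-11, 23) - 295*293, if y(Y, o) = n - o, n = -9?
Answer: -86467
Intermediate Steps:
y(Y, o) = -9 - o
y(-11, 23) - 295*293 = (-9 - 1*23) - 295*293 = (-9 - 23) - 86435 = -32 - 86435 = -86467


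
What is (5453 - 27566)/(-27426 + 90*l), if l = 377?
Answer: -7371/2168 ≈ -3.3999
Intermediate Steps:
(5453 - 27566)/(-27426 + 90*l) = (5453 - 27566)/(-27426 + 90*377) = -22113/(-27426 + 33930) = -22113/6504 = -22113*1/6504 = -7371/2168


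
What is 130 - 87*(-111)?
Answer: 9787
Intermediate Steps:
130 - 87*(-111) = 130 + 9657 = 9787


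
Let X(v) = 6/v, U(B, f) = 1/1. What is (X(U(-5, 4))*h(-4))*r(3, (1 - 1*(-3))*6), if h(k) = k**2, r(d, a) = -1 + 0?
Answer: -96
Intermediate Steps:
U(B, f) = 1
r(d, a) = -1
(X(U(-5, 4))*h(-4))*r(3, (1 - 1*(-3))*6) = ((6/1)*(-4)**2)*(-1) = ((6*1)*16)*(-1) = (6*16)*(-1) = 96*(-1) = -96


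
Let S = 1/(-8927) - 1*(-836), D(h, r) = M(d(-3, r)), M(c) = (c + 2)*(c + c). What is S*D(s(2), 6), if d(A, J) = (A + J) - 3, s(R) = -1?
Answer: 0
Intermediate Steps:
d(A, J) = -3 + A + J
M(c) = 2*c*(2 + c) (M(c) = (2 + c)*(2*c) = 2*c*(2 + c))
D(h, r) = 2*(-6 + r)*(-4 + r) (D(h, r) = 2*(-3 - 3 + r)*(2 + (-3 - 3 + r)) = 2*(-6 + r)*(2 + (-6 + r)) = 2*(-6 + r)*(-4 + r))
S = 7462971/8927 (S = -1/8927 + 836 = 7462971/8927 ≈ 836.00)
S*D(s(2), 6) = 7462971*(2*(-6 + 6)*(-4 + 6))/8927 = 7462971*(2*0*2)/8927 = (7462971/8927)*0 = 0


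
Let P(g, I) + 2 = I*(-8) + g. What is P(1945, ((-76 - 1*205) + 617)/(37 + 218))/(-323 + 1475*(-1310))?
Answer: -54753/54756235 ≈ -0.00099994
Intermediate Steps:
P(g, I) = -2 + g - 8*I (P(g, I) = -2 + (I*(-8) + g) = -2 + (-8*I + g) = -2 + (g - 8*I) = -2 + g - 8*I)
P(1945, ((-76 - 1*205) + 617)/(37 + 218))/(-323 + 1475*(-1310)) = (-2 + 1945 - 8*((-76 - 1*205) + 617)/(37 + 218))/(-323 + 1475*(-1310)) = (-2 + 1945 - 8*((-76 - 205) + 617)/255)/(-323 - 1932250) = (-2 + 1945 - 8*(-281 + 617)/255)/(-1932573) = (-2 + 1945 - 2688/255)*(-1/1932573) = (-2 + 1945 - 8*112/85)*(-1/1932573) = (-2 + 1945 - 896/85)*(-1/1932573) = (164259/85)*(-1/1932573) = -54753/54756235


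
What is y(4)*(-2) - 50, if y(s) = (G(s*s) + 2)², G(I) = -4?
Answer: -58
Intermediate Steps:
y(s) = 4 (y(s) = (-4 + 2)² = (-2)² = 4)
y(4)*(-2) - 50 = 4*(-2) - 50 = -8 - 50 = -58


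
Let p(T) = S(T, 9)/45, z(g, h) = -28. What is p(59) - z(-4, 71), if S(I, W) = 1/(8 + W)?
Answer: 21421/765 ≈ 28.001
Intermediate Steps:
p(T) = 1/765 (p(T) = 1/((8 + 9)*45) = (1/45)/17 = (1/17)*(1/45) = 1/765)
p(59) - z(-4, 71) = 1/765 - 1*(-28) = 1/765 + 28 = 21421/765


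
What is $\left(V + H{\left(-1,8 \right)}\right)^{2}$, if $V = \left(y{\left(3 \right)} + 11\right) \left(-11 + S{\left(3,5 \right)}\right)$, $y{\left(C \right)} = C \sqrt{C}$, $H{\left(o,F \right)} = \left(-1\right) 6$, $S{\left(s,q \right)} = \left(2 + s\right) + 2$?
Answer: $2932 + 1200 \sqrt{3} \approx 5010.5$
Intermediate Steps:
$S{\left(s,q \right)} = 4 + s$
$H{\left(o,F \right)} = -6$
$y{\left(C \right)} = C^{\frac{3}{2}}$
$V = -44 - 12 \sqrt{3}$ ($V = \left(3^{\frac{3}{2}} + 11\right) \left(-11 + \left(4 + 3\right)\right) = \left(3 \sqrt{3} + 11\right) \left(-11 + 7\right) = \left(11 + 3 \sqrt{3}\right) \left(-4\right) = -44 - 12 \sqrt{3} \approx -64.785$)
$\left(V + H{\left(-1,8 \right)}\right)^{2} = \left(\left(-44 - 12 \sqrt{3}\right) - 6\right)^{2} = \left(-50 - 12 \sqrt{3}\right)^{2}$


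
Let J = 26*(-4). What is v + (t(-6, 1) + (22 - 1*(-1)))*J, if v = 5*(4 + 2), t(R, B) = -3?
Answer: -2050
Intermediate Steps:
J = -104
v = 30 (v = 5*6 = 30)
v + (t(-6, 1) + (22 - 1*(-1)))*J = 30 + (-3 + (22 - 1*(-1)))*(-104) = 30 + (-3 + (22 + 1))*(-104) = 30 + (-3 + 23)*(-104) = 30 + 20*(-104) = 30 - 2080 = -2050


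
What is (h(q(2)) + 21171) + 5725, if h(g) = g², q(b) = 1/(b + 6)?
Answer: 1721345/64 ≈ 26896.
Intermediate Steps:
q(b) = 1/(6 + b)
(h(q(2)) + 21171) + 5725 = ((1/(6 + 2))² + 21171) + 5725 = ((1/8)² + 21171) + 5725 = ((⅛)² + 21171) + 5725 = (1/64 + 21171) + 5725 = 1354945/64 + 5725 = 1721345/64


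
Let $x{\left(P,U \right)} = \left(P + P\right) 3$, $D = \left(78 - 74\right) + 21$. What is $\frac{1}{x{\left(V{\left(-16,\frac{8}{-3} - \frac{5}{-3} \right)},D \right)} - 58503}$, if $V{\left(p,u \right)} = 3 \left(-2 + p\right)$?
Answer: $- \frac{1}{58827} \approx -1.6999 \cdot 10^{-5}$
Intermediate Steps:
$V{\left(p,u \right)} = -6 + 3 p$
$D = 25$ ($D = 4 + 21 = 25$)
$x{\left(P,U \right)} = 6 P$ ($x{\left(P,U \right)} = 2 P 3 = 6 P$)
$\frac{1}{x{\left(V{\left(-16,\frac{8}{-3} - \frac{5}{-3} \right)},D \right)} - 58503} = \frac{1}{6 \left(-6 + 3 \left(-16\right)\right) - 58503} = \frac{1}{6 \left(-6 - 48\right) - 58503} = \frac{1}{6 \left(-54\right) - 58503} = \frac{1}{-324 - 58503} = \frac{1}{-58827} = - \frac{1}{58827}$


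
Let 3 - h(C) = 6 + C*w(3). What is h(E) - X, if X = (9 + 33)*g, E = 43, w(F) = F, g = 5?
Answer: -342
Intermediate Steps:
h(C) = -3 - 3*C (h(C) = 3 - (6 + C*3) = 3 - (6 + 3*C) = 3 + (-6 - 3*C) = -3 - 3*C)
X = 210 (X = (9 + 33)*5 = 42*5 = 210)
h(E) - X = (-3 - 3*43) - 1*210 = (-3 - 129) - 210 = -132 - 210 = -342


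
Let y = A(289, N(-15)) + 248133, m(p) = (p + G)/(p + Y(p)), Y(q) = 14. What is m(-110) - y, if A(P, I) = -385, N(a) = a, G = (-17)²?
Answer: -23783987/96 ≈ -2.4775e+5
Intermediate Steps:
G = 289
m(p) = (289 + p)/(14 + p) (m(p) = (p + 289)/(p + 14) = (289 + p)/(14 + p))
y = 247748 (y = -385 + 248133 = 247748)
m(-110) - y = (289 - 110)/(14 - 110) - 1*247748 = 179/(-96) - 247748 = -1/96*179 - 247748 = -179/96 - 247748 = -23783987/96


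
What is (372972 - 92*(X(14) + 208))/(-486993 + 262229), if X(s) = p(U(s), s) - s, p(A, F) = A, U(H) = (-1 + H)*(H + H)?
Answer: -80409/56191 ≈ -1.4310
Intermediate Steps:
U(H) = 2*H*(-1 + H) (U(H) = (-1 + H)*(2*H) = 2*H*(-1 + H))
X(s) = -s + 2*s*(-1 + s) (X(s) = 2*s*(-1 + s) - s = -s + 2*s*(-1 + s))
(372972 - 92*(X(14) + 208))/(-486993 + 262229) = (372972 - 92*(14*(-3 + 2*14) + 208))/(-486993 + 262229) = (372972 - 92*(14*(-3 + 28) + 208))/(-224764) = (372972 - 92*(14*25 + 208))*(-1/224764) = (372972 - 92*(350 + 208))*(-1/224764) = (372972 - 92*558)*(-1/224764) = (372972 - 51336)*(-1/224764) = 321636*(-1/224764) = -80409/56191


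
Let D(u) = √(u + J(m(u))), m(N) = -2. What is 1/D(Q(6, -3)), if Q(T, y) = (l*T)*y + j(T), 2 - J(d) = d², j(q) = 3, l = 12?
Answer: -I*√215/215 ≈ -0.068199*I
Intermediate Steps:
J(d) = 2 - d²
Q(T, y) = 3 + 12*T*y (Q(T, y) = (12*T)*y + 3 = 12*T*y + 3 = 3 + 12*T*y)
D(u) = √(-2 + u) (D(u) = √(u + (2 - 1*(-2)²)) = √(u + (2 - 1*4)) = √(u + (2 - 4)) = √(u - 2) = √(-2 + u))
1/D(Q(6, -3)) = 1/(√(-2 + (3 + 12*6*(-3)))) = 1/(√(-2 + (3 - 216))) = 1/(√(-2 - 213)) = 1/(√(-215)) = 1/(I*√215) = -I*√215/215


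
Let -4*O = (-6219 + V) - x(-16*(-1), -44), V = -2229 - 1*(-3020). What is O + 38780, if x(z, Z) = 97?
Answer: 160645/4 ≈ 40161.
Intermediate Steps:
V = 791 (V = -2229 + 3020 = 791)
O = 5525/4 (O = -((-6219 + 791) - 1*97)/4 = -(-5428 - 97)/4 = -¼*(-5525) = 5525/4 ≈ 1381.3)
O + 38780 = 5525/4 + 38780 = 160645/4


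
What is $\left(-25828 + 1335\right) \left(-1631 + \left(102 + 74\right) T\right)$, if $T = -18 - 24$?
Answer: $221000339$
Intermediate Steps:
$T = -42$ ($T = -18 - 24 = -42$)
$\left(-25828 + 1335\right) \left(-1631 + \left(102 + 74\right) T\right) = \left(-25828 + 1335\right) \left(-1631 + \left(102 + 74\right) \left(-42\right)\right) = - 24493 \left(-1631 + 176 \left(-42\right)\right) = - 24493 \left(-1631 - 7392\right) = \left(-24493\right) \left(-9023\right) = 221000339$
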